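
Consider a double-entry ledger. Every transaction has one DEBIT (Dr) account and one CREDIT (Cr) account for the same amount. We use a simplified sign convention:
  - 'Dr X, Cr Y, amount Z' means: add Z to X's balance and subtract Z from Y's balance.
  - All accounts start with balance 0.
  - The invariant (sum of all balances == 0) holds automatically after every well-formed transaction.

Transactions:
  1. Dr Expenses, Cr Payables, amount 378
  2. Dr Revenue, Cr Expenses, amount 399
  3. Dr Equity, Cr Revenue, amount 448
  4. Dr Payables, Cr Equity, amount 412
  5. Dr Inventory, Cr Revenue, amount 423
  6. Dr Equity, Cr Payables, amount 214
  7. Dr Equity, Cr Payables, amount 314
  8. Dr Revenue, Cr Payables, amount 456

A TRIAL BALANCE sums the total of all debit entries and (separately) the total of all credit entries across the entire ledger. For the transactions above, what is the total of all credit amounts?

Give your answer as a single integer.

Answer: 3044

Derivation:
Txn 1: credit+=378
Txn 2: credit+=399
Txn 3: credit+=448
Txn 4: credit+=412
Txn 5: credit+=423
Txn 6: credit+=214
Txn 7: credit+=314
Txn 8: credit+=456
Total credits = 3044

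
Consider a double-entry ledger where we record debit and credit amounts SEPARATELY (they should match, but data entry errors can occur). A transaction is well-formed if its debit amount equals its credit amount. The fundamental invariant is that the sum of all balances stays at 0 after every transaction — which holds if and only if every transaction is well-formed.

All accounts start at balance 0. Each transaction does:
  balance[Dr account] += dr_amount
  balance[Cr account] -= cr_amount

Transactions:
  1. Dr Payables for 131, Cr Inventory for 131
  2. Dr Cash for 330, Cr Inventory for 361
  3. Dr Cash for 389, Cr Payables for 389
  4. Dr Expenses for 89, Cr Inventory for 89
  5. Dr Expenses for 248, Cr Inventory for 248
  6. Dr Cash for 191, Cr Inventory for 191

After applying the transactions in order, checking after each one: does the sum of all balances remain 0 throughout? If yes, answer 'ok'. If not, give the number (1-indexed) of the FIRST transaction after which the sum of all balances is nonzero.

After txn 1: dr=131 cr=131 sum_balances=0
After txn 2: dr=330 cr=361 sum_balances=-31
After txn 3: dr=389 cr=389 sum_balances=-31
After txn 4: dr=89 cr=89 sum_balances=-31
After txn 5: dr=248 cr=248 sum_balances=-31
After txn 6: dr=191 cr=191 sum_balances=-31

Answer: 2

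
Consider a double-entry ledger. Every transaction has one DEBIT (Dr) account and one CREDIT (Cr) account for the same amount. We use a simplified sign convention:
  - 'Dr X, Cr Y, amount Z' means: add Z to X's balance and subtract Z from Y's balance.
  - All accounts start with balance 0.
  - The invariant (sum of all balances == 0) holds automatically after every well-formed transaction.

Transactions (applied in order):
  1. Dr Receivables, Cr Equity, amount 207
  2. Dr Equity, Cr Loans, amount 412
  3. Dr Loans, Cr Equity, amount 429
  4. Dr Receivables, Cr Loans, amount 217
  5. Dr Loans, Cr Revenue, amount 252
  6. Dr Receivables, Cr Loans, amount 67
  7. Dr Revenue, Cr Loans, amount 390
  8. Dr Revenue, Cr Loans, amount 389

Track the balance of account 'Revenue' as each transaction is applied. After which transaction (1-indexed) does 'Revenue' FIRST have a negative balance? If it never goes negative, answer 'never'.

Answer: 5

Derivation:
After txn 1: Revenue=0
After txn 2: Revenue=0
After txn 3: Revenue=0
After txn 4: Revenue=0
After txn 5: Revenue=-252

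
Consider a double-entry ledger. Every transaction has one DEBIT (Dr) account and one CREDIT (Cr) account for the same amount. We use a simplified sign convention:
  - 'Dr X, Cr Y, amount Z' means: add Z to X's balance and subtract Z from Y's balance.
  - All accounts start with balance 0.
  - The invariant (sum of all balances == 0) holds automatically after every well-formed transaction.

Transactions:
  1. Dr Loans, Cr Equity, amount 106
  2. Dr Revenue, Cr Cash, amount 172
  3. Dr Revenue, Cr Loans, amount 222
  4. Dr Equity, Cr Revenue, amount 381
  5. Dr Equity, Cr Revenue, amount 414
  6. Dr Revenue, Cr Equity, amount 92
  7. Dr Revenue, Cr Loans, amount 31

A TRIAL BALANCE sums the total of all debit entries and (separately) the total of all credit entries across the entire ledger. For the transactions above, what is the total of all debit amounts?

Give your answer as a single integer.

Answer: 1418

Derivation:
Txn 1: debit+=106
Txn 2: debit+=172
Txn 3: debit+=222
Txn 4: debit+=381
Txn 5: debit+=414
Txn 6: debit+=92
Txn 7: debit+=31
Total debits = 1418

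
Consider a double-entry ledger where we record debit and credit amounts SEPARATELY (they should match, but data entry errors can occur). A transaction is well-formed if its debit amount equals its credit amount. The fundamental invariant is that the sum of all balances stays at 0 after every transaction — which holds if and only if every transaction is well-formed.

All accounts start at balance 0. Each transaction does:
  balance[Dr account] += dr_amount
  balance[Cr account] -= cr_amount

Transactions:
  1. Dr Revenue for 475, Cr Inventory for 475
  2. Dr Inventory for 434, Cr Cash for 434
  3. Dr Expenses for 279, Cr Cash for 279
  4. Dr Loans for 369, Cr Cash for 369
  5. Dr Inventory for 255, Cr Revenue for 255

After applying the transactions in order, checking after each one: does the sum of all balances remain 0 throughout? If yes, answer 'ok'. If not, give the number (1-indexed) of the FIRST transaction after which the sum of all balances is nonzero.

Answer: ok

Derivation:
After txn 1: dr=475 cr=475 sum_balances=0
After txn 2: dr=434 cr=434 sum_balances=0
After txn 3: dr=279 cr=279 sum_balances=0
After txn 4: dr=369 cr=369 sum_balances=0
After txn 5: dr=255 cr=255 sum_balances=0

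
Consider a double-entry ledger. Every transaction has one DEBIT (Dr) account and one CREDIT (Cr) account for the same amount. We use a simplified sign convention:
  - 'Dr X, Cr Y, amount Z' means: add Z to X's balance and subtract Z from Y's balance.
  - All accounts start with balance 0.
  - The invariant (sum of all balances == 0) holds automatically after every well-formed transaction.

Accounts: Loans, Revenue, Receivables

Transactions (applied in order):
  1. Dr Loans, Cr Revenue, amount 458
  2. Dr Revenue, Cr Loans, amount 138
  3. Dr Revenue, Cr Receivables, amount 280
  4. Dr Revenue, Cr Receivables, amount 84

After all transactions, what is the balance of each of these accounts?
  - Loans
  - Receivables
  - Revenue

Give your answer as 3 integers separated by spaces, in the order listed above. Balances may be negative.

After txn 1 (Dr Loans, Cr Revenue, amount 458): Loans=458 Revenue=-458
After txn 2 (Dr Revenue, Cr Loans, amount 138): Loans=320 Revenue=-320
After txn 3 (Dr Revenue, Cr Receivables, amount 280): Loans=320 Receivables=-280 Revenue=-40
After txn 4 (Dr Revenue, Cr Receivables, amount 84): Loans=320 Receivables=-364 Revenue=44

Answer: 320 -364 44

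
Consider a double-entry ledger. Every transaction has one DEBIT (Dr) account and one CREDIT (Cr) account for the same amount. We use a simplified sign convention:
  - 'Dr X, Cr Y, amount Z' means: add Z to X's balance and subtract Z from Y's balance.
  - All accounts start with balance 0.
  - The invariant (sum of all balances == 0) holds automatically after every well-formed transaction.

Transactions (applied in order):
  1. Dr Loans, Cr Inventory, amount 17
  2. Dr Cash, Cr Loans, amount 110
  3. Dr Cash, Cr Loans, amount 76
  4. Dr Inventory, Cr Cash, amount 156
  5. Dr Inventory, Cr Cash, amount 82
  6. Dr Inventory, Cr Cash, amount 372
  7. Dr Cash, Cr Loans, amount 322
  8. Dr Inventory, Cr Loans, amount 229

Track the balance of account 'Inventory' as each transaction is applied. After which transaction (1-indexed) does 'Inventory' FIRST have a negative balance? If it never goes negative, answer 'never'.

Answer: 1

Derivation:
After txn 1: Inventory=-17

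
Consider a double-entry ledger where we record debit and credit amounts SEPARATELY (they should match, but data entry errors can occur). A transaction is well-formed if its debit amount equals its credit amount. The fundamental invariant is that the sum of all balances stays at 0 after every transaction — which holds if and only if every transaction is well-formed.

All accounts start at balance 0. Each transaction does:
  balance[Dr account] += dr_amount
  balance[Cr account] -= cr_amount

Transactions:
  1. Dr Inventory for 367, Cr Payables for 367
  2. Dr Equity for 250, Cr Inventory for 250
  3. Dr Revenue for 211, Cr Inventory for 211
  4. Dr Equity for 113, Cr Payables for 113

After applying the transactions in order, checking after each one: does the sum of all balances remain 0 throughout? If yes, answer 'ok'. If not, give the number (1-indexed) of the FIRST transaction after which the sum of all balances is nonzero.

After txn 1: dr=367 cr=367 sum_balances=0
After txn 2: dr=250 cr=250 sum_balances=0
After txn 3: dr=211 cr=211 sum_balances=0
After txn 4: dr=113 cr=113 sum_balances=0

Answer: ok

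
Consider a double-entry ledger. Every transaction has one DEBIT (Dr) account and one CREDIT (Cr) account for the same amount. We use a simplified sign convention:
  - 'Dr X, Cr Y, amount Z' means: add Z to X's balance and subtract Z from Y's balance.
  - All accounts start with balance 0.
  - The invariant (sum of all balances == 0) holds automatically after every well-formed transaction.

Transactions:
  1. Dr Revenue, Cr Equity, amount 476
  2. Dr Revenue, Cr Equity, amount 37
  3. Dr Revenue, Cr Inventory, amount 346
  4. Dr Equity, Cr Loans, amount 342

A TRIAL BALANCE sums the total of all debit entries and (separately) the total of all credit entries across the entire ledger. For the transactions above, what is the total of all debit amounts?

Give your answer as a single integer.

Txn 1: debit+=476
Txn 2: debit+=37
Txn 3: debit+=346
Txn 4: debit+=342
Total debits = 1201

Answer: 1201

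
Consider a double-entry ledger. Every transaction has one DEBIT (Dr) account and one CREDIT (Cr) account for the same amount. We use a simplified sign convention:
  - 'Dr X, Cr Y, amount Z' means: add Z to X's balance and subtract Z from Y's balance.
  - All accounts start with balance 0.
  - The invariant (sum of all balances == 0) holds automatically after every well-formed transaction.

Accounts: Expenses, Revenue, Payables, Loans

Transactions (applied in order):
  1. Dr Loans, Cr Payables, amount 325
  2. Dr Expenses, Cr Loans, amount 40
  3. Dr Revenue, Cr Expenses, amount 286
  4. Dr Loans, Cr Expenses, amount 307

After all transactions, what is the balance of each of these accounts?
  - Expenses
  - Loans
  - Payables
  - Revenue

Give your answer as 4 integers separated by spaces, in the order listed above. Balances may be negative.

After txn 1 (Dr Loans, Cr Payables, amount 325): Loans=325 Payables=-325
After txn 2 (Dr Expenses, Cr Loans, amount 40): Expenses=40 Loans=285 Payables=-325
After txn 3 (Dr Revenue, Cr Expenses, amount 286): Expenses=-246 Loans=285 Payables=-325 Revenue=286
After txn 4 (Dr Loans, Cr Expenses, amount 307): Expenses=-553 Loans=592 Payables=-325 Revenue=286

Answer: -553 592 -325 286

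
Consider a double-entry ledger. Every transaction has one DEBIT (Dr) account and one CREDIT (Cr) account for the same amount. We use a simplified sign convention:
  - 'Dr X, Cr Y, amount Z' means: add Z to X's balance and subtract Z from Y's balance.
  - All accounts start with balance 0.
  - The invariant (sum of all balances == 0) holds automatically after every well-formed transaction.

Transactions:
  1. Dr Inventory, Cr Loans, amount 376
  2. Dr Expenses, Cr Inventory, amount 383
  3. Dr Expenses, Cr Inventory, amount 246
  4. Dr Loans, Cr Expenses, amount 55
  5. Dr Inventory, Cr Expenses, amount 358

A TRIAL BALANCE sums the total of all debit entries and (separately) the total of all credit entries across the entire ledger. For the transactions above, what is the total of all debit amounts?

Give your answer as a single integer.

Txn 1: debit+=376
Txn 2: debit+=383
Txn 3: debit+=246
Txn 4: debit+=55
Txn 5: debit+=358
Total debits = 1418

Answer: 1418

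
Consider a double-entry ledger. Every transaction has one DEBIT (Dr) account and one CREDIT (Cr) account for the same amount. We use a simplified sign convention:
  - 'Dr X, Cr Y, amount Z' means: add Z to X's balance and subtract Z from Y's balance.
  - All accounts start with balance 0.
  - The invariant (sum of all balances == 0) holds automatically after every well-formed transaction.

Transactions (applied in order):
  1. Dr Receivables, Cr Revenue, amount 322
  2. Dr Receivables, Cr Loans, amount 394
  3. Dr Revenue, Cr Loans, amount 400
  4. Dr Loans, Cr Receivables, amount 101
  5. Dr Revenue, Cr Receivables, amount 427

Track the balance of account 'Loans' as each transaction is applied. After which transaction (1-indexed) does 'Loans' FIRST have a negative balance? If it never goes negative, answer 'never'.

After txn 1: Loans=0
After txn 2: Loans=-394

Answer: 2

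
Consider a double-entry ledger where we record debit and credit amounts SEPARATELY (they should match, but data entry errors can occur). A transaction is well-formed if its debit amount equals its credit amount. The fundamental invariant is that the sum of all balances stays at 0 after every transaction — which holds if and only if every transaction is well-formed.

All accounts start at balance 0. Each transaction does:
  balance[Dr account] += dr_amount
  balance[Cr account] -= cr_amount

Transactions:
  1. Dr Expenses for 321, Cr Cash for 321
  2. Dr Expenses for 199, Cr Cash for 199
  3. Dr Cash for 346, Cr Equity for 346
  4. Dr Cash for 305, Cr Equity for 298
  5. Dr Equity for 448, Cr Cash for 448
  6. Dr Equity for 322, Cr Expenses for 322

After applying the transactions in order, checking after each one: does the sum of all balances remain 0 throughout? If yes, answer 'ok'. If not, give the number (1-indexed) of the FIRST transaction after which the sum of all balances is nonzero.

After txn 1: dr=321 cr=321 sum_balances=0
After txn 2: dr=199 cr=199 sum_balances=0
After txn 3: dr=346 cr=346 sum_balances=0
After txn 4: dr=305 cr=298 sum_balances=7
After txn 5: dr=448 cr=448 sum_balances=7
After txn 6: dr=322 cr=322 sum_balances=7

Answer: 4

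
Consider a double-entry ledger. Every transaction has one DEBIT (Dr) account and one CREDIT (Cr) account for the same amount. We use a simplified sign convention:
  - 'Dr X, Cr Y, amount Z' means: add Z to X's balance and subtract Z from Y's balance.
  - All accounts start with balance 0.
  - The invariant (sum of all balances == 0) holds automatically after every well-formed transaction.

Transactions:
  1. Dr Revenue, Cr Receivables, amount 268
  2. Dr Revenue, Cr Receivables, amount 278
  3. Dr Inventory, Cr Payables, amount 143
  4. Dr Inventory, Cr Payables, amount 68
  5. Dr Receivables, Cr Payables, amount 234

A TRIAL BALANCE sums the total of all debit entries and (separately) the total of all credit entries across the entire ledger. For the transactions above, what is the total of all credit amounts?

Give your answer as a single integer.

Txn 1: credit+=268
Txn 2: credit+=278
Txn 3: credit+=143
Txn 4: credit+=68
Txn 5: credit+=234
Total credits = 991

Answer: 991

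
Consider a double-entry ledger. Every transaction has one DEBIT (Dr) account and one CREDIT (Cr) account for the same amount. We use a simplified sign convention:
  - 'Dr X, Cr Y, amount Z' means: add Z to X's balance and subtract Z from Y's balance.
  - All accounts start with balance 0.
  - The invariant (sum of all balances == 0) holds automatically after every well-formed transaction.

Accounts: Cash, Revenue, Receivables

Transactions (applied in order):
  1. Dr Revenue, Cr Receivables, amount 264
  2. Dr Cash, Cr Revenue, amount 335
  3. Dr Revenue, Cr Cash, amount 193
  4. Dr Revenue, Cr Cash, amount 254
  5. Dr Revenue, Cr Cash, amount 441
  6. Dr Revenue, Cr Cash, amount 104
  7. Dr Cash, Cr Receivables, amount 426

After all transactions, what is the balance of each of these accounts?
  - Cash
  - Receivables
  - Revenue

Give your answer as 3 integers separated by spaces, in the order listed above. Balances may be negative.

Answer: -231 -690 921

Derivation:
After txn 1 (Dr Revenue, Cr Receivables, amount 264): Receivables=-264 Revenue=264
After txn 2 (Dr Cash, Cr Revenue, amount 335): Cash=335 Receivables=-264 Revenue=-71
After txn 3 (Dr Revenue, Cr Cash, amount 193): Cash=142 Receivables=-264 Revenue=122
After txn 4 (Dr Revenue, Cr Cash, amount 254): Cash=-112 Receivables=-264 Revenue=376
After txn 5 (Dr Revenue, Cr Cash, amount 441): Cash=-553 Receivables=-264 Revenue=817
After txn 6 (Dr Revenue, Cr Cash, amount 104): Cash=-657 Receivables=-264 Revenue=921
After txn 7 (Dr Cash, Cr Receivables, amount 426): Cash=-231 Receivables=-690 Revenue=921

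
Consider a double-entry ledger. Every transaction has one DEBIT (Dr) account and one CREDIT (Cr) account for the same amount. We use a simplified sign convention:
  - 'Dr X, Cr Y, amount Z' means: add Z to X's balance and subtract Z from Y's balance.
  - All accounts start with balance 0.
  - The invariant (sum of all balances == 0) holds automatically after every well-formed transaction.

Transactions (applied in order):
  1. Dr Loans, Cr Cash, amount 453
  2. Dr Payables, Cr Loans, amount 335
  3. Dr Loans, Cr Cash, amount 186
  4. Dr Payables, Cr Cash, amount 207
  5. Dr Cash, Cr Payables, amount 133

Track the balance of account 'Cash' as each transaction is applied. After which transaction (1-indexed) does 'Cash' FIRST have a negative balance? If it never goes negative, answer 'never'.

After txn 1: Cash=-453

Answer: 1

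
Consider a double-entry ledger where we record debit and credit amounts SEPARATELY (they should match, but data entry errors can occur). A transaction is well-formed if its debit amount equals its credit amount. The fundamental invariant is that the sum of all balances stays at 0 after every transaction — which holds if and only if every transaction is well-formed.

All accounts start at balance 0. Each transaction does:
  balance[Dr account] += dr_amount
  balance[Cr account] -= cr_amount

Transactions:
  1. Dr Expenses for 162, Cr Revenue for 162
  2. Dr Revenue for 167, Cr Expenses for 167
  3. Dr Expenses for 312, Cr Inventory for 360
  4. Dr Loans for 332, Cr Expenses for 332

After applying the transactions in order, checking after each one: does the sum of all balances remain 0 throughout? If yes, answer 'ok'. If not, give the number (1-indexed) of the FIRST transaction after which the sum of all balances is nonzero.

After txn 1: dr=162 cr=162 sum_balances=0
After txn 2: dr=167 cr=167 sum_balances=0
After txn 3: dr=312 cr=360 sum_balances=-48
After txn 4: dr=332 cr=332 sum_balances=-48

Answer: 3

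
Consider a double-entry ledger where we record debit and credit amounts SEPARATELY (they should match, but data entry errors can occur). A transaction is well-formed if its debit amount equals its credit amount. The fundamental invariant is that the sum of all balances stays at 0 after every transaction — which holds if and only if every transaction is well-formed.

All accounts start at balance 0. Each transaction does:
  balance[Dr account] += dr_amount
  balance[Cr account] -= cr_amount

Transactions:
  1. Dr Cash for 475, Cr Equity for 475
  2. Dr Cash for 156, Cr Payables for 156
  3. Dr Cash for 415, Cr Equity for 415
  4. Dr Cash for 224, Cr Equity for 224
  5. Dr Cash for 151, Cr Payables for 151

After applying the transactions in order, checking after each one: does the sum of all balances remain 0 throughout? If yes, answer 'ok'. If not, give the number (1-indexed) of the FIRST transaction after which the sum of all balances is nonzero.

After txn 1: dr=475 cr=475 sum_balances=0
After txn 2: dr=156 cr=156 sum_balances=0
After txn 3: dr=415 cr=415 sum_balances=0
After txn 4: dr=224 cr=224 sum_balances=0
After txn 5: dr=151 cr=151 sum_balances=0

Answer: ok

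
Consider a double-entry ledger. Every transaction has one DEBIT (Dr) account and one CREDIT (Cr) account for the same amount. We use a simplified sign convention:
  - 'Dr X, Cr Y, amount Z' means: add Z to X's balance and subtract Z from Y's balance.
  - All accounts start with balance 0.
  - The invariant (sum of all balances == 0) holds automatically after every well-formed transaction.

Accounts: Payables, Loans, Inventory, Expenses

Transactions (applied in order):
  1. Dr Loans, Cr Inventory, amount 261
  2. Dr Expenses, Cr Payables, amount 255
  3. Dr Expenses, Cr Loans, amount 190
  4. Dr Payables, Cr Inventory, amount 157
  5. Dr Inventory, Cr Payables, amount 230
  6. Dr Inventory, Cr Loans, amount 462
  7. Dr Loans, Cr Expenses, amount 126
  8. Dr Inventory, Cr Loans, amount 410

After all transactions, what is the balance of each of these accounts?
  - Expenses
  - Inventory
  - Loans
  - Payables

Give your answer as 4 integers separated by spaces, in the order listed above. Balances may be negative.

Answer: 319 684 -675 -328

Derivation:
After txn 1 (Dr Loans, Cr Inventory, amount 261): Inventory=-261 Loans=261
After txn 2 (Dr Expenses, Cr Payables, amount 255): Expenses=255 Inventory=-261 Loans=261 Payables=-255
After txn 3 (Dr Expenses, Cr Loans, amount 190): Expenses=445 Inventory=-261 Loans=71 Payables=-255
After txn 4 (Dr Payables, Cr Inventory, amount 157): Expenses=445 Inventory=-418 Loans=71 Payables=-98
After txn 5 (Dr Inventory, Cr Payables, amount 230): Expenses=445 Inventory=-188 Loans=71 Payables=-328
After txn 6 (Dr Inventory, Cr Loans, amount 462): Expenses=445 Inventory=274 Loans=-391 Payables=-328
After txn 7 (Dr Loans, Cr Expenses, amount 126): Expenses=319 Inventory=274 Loans=-265 Payables=-328
After txn 8 (Dr Inventory, Cr Loans, amount 410): Expenses=319 Inventory=684 Loans=-675 Payables=-328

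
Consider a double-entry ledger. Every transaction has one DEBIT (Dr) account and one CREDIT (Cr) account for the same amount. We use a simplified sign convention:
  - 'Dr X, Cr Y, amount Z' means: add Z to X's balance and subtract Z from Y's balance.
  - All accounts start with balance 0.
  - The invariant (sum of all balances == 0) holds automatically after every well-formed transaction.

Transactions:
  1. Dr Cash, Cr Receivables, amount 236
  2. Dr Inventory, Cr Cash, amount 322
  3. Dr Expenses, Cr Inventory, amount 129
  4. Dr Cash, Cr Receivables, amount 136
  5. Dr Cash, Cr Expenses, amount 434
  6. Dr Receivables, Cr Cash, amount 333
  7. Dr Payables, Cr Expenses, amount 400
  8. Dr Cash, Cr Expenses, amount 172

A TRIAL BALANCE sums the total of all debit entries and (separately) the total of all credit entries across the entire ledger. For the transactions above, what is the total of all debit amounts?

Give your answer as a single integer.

Txn 1: debit+=236
Txn 2: debit+=322
Txn 3: debit+=129
Txn 4: debit+=136
Txn 5: debit+=434
Txn 6: debit+=333
Txn 7: debit+=400
Txn 8: debit+=172
Total debits = 2162

Answer: 2162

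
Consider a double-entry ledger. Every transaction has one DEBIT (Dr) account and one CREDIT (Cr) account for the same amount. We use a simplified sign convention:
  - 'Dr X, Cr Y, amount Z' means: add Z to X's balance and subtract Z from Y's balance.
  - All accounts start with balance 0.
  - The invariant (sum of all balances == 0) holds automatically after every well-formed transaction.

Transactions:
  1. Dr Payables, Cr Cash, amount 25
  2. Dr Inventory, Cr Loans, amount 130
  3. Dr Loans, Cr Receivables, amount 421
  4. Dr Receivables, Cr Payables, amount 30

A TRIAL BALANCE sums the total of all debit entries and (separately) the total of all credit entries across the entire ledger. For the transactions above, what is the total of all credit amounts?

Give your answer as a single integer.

Answer: 606

Derivation:
Txn 1: credit+=25
Txn 2: credit+=130
Txn 3: credit+=421
Txn 4: credit+=30
Total credits = 606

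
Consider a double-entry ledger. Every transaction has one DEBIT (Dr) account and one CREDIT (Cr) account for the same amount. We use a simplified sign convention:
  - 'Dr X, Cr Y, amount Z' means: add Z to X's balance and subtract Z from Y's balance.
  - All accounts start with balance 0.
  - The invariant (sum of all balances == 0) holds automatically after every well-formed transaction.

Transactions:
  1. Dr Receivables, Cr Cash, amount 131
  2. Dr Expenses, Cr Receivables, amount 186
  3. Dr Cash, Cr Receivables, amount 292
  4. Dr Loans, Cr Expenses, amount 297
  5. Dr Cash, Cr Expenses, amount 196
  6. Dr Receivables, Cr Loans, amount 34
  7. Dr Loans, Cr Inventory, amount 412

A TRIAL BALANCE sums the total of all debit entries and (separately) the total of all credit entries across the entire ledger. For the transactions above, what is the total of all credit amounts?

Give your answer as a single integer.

Txn 1: credit+=131
Txn 2: credit+=186
Txn 3: credit+=292
Txn 4: credit+=297
Txn 5: credit+=196
Txn 6: credit+=34
Txn 7: credit+=412
Total credits = 1548

Answer: 1548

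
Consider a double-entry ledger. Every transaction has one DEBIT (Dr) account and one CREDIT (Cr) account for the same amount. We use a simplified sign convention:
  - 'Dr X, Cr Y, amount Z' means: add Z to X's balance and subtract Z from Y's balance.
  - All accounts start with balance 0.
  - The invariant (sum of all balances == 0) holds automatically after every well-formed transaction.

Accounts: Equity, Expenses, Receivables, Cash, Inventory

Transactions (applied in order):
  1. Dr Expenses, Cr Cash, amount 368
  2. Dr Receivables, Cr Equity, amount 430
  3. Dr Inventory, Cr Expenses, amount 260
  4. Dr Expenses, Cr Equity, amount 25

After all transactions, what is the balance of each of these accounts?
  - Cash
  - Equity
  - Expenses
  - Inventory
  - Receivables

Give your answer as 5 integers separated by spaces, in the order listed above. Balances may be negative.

After txn 1 (Dr Expenses, Cr Cash, amount 368): Cash=-368 Expenses=368
After txn 2 (Dr Receivables, Cr Equity, amount 430): Cash=-368 Equity=-430 Expenses=368 Receivables=430
After txn 3 (Dr Inventory, Cr Expenses, amount 260): Cash=-368 Equity=-430 Expenses=108 Inventory=260 Receivables=430
After txn 4 (Dr Expenses, Cr Equity, amount 25): Cash=-368 Equity=-455 Expenses=133 Inventory=260 Receivables=430

Answer: -368 -455 133 260 430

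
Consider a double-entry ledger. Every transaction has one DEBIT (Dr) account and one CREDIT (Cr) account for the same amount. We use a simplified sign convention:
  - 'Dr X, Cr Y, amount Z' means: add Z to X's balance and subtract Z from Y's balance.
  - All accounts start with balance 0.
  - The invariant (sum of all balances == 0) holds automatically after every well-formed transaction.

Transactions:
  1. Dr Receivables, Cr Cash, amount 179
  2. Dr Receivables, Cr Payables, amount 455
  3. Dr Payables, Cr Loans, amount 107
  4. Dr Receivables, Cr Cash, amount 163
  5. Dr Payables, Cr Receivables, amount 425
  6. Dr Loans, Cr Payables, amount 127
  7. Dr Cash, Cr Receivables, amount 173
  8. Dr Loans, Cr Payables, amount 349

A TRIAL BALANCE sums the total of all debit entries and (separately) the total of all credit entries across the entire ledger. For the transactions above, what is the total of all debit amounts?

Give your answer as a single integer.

Answer: 1978

Derivation:
Txn 1: debit+=179
Txn 2: debit+=455
Txn 3: debit+=107
Txn 4: debit+=163
Txn 5: debit+=425
Txn 6: debit+=127
Txn 7: debit+=173
Txn 8: debit+=349
Total debits = 1978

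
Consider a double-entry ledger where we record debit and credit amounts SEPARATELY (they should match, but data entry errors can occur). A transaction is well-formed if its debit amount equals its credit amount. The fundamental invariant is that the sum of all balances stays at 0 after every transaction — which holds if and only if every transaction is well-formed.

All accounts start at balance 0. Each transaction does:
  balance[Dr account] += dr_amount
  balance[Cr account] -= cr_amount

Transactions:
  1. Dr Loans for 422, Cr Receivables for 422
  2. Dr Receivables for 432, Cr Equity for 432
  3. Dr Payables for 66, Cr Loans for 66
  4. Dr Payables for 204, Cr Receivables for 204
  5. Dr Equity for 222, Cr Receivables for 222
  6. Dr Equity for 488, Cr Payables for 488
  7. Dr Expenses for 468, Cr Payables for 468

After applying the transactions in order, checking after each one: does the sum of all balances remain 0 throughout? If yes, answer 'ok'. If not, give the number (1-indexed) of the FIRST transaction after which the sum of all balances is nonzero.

After txn 1: dr=422 cr=422 sum_balances=0
After txn 2: dr=432 cr=432 sum_balances=0
After txn 3: dr=66 cr=66 sum_balances=0
After txn 4: dr=204 cr=204 sum_balances=0
After txn 5: dr=222 cr=222 sum_balances=0
After txn 6: dr=488 cr=488 sum_balances=0
After txn 7: dr=468 cr=468 sum_balances=0

Answer: ok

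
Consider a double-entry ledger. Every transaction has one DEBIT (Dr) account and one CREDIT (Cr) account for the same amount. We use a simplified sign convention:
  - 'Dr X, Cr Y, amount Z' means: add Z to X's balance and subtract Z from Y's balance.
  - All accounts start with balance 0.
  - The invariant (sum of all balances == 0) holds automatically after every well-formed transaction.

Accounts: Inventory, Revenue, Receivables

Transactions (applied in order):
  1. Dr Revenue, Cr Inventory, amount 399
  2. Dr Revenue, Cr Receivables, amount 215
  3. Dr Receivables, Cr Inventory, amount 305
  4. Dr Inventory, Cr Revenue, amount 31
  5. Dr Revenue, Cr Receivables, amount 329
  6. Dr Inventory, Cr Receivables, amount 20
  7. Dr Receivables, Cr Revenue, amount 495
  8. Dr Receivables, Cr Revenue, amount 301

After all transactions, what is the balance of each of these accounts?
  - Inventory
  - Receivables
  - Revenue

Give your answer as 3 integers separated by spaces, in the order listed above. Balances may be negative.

Answer: -653 537 116

Derivation:
After txn 1 (Dr Revenue, Cr Inventory, amount 399): Inventory=-399 Revenue=399
After txn 2 (Dr Revenue, Cr Receivables, amount 215): Inventory=-399 Receivables=-215 Revenue=614
After txn 3 (Dr Receivables, Cr Inventory, amount 305): Inventory=-704 Receivables=90 Revenue=614
After txn 4 (Dr Inventory, Cr Revenue, amount 31): Inventory=-673 Receivables=90 Revenue=583
After txn 5 (Dr Revenue, Cr Receivables, amount 329): Inventory=-673 Receivables=-239 Revenue=912
After txn 6 (Dr Inventory, Cr Receivables, amount 20): Inventory=-653 Receivables=-259 Revenue=912
After txn 7 (Dr Receivables, Cr Revenue, amount 495): Inventory=-653 Receivables=236 Revenue=417
After txn 8 (Dr Receivables, Cr Revenue, amount 301): Inventory=-653 Receivables=537 Revenue=116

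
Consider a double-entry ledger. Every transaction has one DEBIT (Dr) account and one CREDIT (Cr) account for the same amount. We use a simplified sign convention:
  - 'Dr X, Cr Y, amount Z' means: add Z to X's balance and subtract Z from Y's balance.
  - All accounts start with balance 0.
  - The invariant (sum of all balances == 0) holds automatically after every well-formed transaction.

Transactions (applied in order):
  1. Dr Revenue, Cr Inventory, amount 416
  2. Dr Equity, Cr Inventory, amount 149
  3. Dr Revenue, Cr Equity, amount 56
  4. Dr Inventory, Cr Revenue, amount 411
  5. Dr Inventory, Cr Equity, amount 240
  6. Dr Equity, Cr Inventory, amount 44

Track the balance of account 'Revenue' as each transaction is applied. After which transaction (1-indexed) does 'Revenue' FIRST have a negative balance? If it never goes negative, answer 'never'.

After txn 1: Revenue=416
After txn 2: Revenue=416
After txn 3: Revenue=472
After txn 4: Revenue=61
After txn 5: Revenue=61
After txn 6: Revenue=61

Answer: never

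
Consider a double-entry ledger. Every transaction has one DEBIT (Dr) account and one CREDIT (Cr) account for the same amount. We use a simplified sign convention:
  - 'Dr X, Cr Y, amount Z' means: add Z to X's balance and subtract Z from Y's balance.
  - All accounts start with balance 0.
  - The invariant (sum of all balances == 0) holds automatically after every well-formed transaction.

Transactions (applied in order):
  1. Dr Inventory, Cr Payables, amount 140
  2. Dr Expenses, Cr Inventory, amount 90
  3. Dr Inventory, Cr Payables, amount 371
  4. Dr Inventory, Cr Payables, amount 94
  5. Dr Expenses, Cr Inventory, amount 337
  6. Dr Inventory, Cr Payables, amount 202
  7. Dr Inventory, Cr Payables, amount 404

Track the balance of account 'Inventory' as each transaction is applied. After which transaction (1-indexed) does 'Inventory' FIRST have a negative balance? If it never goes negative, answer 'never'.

Answer: never

Derivation:
After txn 1: Inventory=140
After txn 2: Inventory=50
After txn 3: Inventory=421
After txn 4: Inventory=515
After txn 5: Inventory=178
After txn 6: Inventory=380
After txn 7: Inventory=784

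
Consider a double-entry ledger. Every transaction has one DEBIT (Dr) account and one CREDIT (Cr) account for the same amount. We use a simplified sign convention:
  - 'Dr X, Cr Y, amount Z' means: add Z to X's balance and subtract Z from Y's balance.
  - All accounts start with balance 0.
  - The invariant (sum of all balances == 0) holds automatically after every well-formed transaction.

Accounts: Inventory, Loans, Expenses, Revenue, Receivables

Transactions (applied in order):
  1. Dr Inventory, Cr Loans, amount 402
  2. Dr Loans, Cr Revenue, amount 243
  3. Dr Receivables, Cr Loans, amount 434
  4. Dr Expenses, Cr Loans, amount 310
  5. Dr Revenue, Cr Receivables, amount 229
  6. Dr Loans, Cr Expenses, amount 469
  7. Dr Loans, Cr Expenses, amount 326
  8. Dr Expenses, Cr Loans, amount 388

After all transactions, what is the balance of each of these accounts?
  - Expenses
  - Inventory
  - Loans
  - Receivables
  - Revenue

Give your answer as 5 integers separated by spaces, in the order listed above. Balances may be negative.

After txn 1 (Dr Inventory, Cr Loans, amount 402): Inventory=402 Loans=-402
After txn 2 (Dr Loans, Cr Revenue, amount 243): Inventory=402 Loans=-159 Revenue=-243
After txn 3 (Dr Receivables, Cr Loans, amount 434): Inventory=402 Loans=-593 Receivables=434 Revenue=-243
After txn 4 (Dr Expenses, Cr Loans, amount 310): Expenses=310 Inventory=402 Loans=-903 Receivables=434 Revenue=-243
After txn 5 (Dr Revenue, Cr Receivables, amount 229): Expenses=310 Inventory=402 Loans=-903 Receivables=205 Revenue=-14
After txn 6 (Dr Loans, Cr Expenses, amount 469): Expenses=-159 Inventory=402 Loans=-434 Receivables=205 Revenue=-14
After txn 7 (Dr Loans, Cr Expenses, amount 326): Expenses=-485 Inventory=402 Loans=-108 Receivables=205 Revenue=-14
After txn 8 (Dr Expenses, Cr Loans, amount 388): Expenses=-97 Inventory=402 Loans=-496 Receivables=205 Revenue=-14

Answer: -97 402 -496 205 -14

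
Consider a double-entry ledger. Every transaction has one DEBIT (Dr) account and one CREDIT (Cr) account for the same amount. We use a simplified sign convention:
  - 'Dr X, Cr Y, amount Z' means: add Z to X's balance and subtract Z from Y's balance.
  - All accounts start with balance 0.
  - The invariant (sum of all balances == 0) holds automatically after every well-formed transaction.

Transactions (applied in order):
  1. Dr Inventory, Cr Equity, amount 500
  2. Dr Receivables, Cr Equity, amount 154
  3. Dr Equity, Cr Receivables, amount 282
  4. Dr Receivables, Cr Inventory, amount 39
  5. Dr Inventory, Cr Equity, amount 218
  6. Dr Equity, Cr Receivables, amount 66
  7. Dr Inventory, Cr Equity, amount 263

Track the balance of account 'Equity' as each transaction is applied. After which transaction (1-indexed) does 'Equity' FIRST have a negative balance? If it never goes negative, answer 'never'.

Answer: 1

Derivation:
After txn 1: Equity=-500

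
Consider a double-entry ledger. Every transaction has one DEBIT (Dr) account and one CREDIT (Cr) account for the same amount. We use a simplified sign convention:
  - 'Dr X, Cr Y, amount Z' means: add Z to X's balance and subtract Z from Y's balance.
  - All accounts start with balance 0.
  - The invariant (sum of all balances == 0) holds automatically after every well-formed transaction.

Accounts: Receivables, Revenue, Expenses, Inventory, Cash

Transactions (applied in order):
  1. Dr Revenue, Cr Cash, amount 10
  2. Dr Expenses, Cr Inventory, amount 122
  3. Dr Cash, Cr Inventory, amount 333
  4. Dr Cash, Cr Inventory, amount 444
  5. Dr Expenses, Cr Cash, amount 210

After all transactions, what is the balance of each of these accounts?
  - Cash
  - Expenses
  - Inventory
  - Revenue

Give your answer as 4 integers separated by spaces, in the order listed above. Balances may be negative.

Answer: 557 332 -899 10

Derivation:
After txn 1 (Dr Revenue, Cr Cash, amount 10): Cash=-10 Revenue=10
After txn 2 (Dr Expenses, Cr Inventory, amount 122): Cash=-10 Expenses=122 Inventory=-122 Revenue=10
After txn 3 (Dr Cash, Cr Inventory, amount 333): Cash=323 Expenses=122 Inventory=-455 Revenue=10
After txn 4 (Dr Cash, Cr Inventory, amount 444): Cash=767 Expenses=122 Inventory=-899 Revenue=10
After txn 5 (Dr Expenses, Cr Cash, amount 210): Cash=557 Expenses=332 Inventory=-899 Revenue=10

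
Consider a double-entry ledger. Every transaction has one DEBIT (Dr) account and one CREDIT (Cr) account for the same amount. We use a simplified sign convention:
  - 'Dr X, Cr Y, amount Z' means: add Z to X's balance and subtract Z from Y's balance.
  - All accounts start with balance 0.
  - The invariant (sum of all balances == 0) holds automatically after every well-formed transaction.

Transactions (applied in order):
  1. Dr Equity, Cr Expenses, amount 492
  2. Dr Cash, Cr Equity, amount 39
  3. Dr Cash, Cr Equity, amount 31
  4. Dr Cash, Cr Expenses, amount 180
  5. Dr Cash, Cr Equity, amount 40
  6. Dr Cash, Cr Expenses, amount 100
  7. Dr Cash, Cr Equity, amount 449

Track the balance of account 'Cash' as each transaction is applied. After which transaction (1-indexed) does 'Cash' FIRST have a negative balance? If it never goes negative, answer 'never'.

After txn 1: Cash=0
After txn 2: Cash=39
After txn 3: Cash=70
After txn 4: Cash=250
After txn 5: Cash=290
After txn 6: Cash=390
After txn 7: Cash=839

Answer: never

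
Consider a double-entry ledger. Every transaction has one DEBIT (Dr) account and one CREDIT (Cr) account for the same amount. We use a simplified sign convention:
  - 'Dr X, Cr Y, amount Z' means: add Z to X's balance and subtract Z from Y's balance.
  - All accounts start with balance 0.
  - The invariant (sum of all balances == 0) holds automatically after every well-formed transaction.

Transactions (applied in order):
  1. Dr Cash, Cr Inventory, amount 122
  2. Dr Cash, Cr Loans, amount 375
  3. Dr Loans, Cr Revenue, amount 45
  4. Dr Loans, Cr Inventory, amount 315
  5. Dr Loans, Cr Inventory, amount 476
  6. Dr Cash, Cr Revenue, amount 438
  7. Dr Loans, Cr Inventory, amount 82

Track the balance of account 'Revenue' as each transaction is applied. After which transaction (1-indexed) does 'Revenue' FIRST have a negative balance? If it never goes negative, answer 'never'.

After txn 1: Revenue=0
After txn 2: Revenue=0
After txn 3: Revenue=-45

Answer: 3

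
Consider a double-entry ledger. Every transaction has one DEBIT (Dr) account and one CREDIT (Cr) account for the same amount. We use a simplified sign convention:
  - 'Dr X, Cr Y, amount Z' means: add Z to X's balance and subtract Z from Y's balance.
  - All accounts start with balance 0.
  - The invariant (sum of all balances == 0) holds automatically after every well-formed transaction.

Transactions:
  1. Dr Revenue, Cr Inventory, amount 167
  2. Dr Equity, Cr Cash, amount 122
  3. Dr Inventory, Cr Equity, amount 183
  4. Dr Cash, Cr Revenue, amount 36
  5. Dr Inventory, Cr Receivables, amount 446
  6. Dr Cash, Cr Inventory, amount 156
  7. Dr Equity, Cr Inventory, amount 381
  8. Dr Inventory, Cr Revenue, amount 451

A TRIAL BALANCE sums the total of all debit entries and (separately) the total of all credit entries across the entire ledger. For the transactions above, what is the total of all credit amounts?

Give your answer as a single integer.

Txn 1: credit+=167
Txn 2: credit+=122
Txn 3: credit+=183
Txn 4: credit+=36
Txn 5: credit+=446
Txn 6: credit+=156
Txn 7: credit+=381
Txn 8: credit+=451
Total credits = 1942

Answer: 1942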